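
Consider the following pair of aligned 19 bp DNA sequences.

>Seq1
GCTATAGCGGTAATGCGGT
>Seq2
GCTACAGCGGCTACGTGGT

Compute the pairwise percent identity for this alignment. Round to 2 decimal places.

73.68%

Mismatches occur at site 5 (T→C), site 11 (T→C), site 12 (A→T), site 14 (T→C), site 16 (C→T).
14 of the 19 sites match, so the percent identity is 14/19 × 100 = 73.68%.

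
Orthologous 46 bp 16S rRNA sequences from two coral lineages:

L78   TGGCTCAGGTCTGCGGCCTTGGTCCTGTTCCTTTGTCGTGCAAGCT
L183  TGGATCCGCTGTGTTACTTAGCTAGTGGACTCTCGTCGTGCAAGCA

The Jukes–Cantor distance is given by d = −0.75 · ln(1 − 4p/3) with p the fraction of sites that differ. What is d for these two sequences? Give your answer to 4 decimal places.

Mismatches occur at site 4 (C/A), site 7 (A/C), site 9 (G/C), site 11 (C/G), site 14 (C/T), site 15 (G/T), site 16 (G/A), site 18 (C/T), site 20 (T/A), site 22 (G/C), site 24 (C/A), site 25 (C/G), site 28 (T/G), site 29 (T/A), site 31 (C/T), site 32 (T/C), site 34 (T/C), site 46 (T/A).
p = 18/46 = 0.391304.
d = −0.75 · ln(1 − (4/3)·0.391304) = −0.75 · ln(0.478261) = −0.75 · (-0.737599) = 0.5532.

0.5532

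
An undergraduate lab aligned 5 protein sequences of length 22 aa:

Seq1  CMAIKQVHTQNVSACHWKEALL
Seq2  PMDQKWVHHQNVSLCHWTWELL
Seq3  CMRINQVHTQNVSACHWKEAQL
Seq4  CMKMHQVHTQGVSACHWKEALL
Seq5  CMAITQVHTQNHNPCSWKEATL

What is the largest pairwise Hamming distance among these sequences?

14

Pairwise Hamming distances:
  Seq1 vs Seq2: 9
  Seq1 vs Seq3: 3
  Seq1 vs Seq4: 4
  Seq1 vs Seq5: 6
  Seq2 vs Seq3: 11
  Seq2 vs Seq4: 11
  Seq2 vs Seq5: 14
  Seq3 vs Seq4: 5
  Seq3 vs Seq5: 7
  Seq4 vs Seq5: 9
The largest is 14, between Seq2 and Seq5.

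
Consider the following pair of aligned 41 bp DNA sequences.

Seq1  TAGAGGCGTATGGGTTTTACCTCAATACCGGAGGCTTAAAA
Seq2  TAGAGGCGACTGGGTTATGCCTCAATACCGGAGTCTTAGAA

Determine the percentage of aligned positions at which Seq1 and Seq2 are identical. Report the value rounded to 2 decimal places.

85.37%

Differing sites — 9:T/A; 10:A/C; 17:T/A; 19:A/G; 34:G/T; 39:A/G.
35 of the 41 sites match, so the percent identity is 35/41 × 100 = 85.37%.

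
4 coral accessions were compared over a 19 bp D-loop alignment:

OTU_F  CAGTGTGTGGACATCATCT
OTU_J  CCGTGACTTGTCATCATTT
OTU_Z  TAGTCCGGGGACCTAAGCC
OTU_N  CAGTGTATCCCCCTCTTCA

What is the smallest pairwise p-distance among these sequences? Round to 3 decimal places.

Pairwise Hamming distances:
  OTU_F vs OTU_J: 6
  OTU_F vs OTU_Z: 8
  OTU_F vs OTU_N: 7
  OTU_J vs OTU_Z: 13
  OTU_J vs OTU_N: 10
  OTU_Z vs OTU_N: 12
The smallest is 6 mismatches, between OTU_F and OTU_J; p = 6/19 = 0.316.

0.316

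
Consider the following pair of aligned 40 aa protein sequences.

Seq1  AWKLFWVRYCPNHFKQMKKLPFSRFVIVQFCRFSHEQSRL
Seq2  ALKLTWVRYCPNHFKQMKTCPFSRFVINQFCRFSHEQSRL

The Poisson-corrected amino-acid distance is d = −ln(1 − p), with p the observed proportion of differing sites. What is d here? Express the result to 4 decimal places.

The sequences differ at positions 2 (W/L), 5 (F/T), 19 (K/T), 20 (L/C), 28 (V/N).
p = 5/40 = 0.125000.
d = −ln(1 − 0.125000) = −ln(0.875000) = 0.1335.

0.1335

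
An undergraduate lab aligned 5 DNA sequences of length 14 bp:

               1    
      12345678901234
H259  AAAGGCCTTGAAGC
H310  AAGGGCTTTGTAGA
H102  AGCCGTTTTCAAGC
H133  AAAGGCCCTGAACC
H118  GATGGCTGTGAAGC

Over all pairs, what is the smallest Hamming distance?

2

Pairwise Hamming distances:
  H259 vs H310: 4
  H259 vs H102: 6
  H259 vs H133: 2
  H259 vs H118: 4
  H310 vs H102: 7
  H310 vs H133: 6
  H310 vs H118: 5
  H102 vs H133: 8
  H102 vs H118: 7
  H133 vs H118: 5
The smallest is 2, between H259 and H133.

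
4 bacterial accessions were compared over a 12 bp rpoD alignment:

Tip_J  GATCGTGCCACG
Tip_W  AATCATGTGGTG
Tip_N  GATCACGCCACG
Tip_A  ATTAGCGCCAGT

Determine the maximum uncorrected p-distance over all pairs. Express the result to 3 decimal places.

Pairwise Hamming distances:
  Tip_J vs Tip_W: 6
  Tip_J vs Tip_N: 2
  Tip_J vs Tip_A: 6
  Tip_W vs Tip_N: 6
  Tip_W vs Tip_A: 9
  Tip_N vs Tip_A: 6
The largest is 9 mismatches, between Tip_W and Tip_A; p = 9/12 = 0.750.

0.750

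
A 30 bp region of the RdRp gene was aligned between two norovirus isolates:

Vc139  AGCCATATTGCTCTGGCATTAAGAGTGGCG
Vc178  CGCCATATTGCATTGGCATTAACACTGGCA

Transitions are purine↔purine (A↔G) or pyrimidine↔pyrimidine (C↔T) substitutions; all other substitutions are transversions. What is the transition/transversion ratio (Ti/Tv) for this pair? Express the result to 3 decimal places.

Mismatches occur at site 1 (A/C, transversion), site 12 (T/A, transversion), site 13 (C/T, transition), site 23 (G/C, transversion), site 25 (G/C, transversion), site 30 (G/A, transition).
Of the 6 differences, 2 transitions and 4 transversions, so Ti/Tv = 2/4 = 0.500.

0.500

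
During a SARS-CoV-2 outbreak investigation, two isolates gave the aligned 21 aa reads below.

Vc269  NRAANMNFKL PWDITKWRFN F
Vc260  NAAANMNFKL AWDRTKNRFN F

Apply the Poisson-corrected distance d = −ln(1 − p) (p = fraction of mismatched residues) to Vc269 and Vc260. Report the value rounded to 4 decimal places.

The sequences differ at positions 2 (R/A), 11 (P/A), 14 (I/R), 17 (W/N).
p = 4/21 = 0.190476.
d = −ln(1 − 0.190476) = −ln(0.809524) = 0.2113.

0.2113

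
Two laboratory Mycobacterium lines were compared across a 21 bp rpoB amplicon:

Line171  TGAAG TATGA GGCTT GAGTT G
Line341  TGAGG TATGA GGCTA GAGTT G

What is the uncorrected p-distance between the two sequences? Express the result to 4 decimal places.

0.0952

Mismatches occur at site 4 (A↔G), site 15 (T↔A).
There are 2 differences over 21 sites, so p = 2/21 = 0.0952.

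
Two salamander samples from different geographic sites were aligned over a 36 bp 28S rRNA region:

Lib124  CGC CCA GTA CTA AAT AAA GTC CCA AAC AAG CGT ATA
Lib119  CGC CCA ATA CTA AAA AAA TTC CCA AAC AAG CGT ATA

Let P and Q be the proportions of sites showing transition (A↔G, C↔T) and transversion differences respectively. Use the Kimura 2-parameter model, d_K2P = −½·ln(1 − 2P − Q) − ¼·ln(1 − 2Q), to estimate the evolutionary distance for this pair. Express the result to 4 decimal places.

Mismatches occur at site 7 (G/A, transition), site 15 (T/A, transversion), site 19 (G/T, transversion).
Of the 3 differences, 1 transition and 2 transversions over 36 sites: P = 1/36 = 0.027778, Q = 2/36 = 0.055556.
d = −0.5·ln(0.888888) − 0.25·ln(0.888888) = −0.5·(-0.117784) − 0.25·(-0.117784) = 0.0883.

0.0883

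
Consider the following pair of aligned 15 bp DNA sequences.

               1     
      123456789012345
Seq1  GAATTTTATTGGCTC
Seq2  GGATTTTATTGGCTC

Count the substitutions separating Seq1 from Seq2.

A single mismatch occurs at site 2 (A→G).
That gives 1 mismatch out of 15 aligned sites, so the Hamming distance is 1.

1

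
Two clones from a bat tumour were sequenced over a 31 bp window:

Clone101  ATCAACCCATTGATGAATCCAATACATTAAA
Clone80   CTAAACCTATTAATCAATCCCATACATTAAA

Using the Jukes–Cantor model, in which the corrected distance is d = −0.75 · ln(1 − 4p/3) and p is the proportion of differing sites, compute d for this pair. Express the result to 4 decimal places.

0.2239

Mismatches occur at site 1 (A↔C), site 3 (C↔A), site 8 (C↔T), site 12 (G↔A), site 15 (G↔C), site 21 (A↔C).
p = 6/31 = 0.193548.
d = −0.75 · ln(1 − (4/3)·0.193548) = −0.75 · ln(0.741936) = −0.75 · (-0.298492) = 0.2239.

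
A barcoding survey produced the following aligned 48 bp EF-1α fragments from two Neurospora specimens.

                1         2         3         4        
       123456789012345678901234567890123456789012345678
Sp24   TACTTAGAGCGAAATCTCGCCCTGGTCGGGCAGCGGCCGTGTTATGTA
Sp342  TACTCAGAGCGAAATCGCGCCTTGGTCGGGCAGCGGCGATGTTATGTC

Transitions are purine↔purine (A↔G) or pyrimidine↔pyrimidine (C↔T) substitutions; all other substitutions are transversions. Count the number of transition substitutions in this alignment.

3

The sequences differ at positions 5 (T/C, transition), 17 (T/G, transversion), 22 (C/T, transition), 38 (C/G, transversion), 39 (G/A, transition), 48 (A/C, transversion).
Of the 6 differences, 3 transitions and 3 transversions, so the answer is 3.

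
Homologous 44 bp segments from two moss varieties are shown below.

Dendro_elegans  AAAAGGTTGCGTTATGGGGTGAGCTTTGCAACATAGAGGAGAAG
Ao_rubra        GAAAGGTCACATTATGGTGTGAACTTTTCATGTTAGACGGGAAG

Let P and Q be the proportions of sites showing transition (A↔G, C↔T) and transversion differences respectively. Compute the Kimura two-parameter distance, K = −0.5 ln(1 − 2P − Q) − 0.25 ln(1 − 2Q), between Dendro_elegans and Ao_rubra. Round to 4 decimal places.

Differing sites — 1:A/G (Ti); 8:T/C (Ti); 9:G/A (Ti); 11:G/A (Ti); 18:G/T (Tv); 23:G/A (Ti); 28:G/T (Tv); 31:A/T (Tv); 32:C/G (Tv); 33:A/T (Tv); 38:G/C (Tv); 40:A/G (Ti).
Of the 12 differences, 6 transitions and 6 transversions over 44 sites: P = 6/44 = 0.136364, Q = 6/44 = 0.136364.
d = −0.5·ln(0.590908) − 0.25·ln(0.727272) = −0.5·(-0.526095) − 0.25·(-0.318455) = 0.3427.

0.3427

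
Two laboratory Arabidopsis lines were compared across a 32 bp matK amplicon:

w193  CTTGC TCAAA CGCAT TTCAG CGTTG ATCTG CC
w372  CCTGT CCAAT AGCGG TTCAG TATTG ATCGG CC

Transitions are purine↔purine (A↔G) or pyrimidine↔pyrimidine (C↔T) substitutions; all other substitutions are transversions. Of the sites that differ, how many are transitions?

6

Differing sites — 2:T/C (Ti); 5:C/T (Ti); 6:T/C (Ti); 10:A/T (Tv); 11:C/A (Tv); 14:A/G (Ti); 15:T/G (Tv); 21:C/T (Ti); 22:G/A (Ti); 29:T/G (Tv).
Of the 10 differences, 6 transitions and 4 transversions, so the answer is 6.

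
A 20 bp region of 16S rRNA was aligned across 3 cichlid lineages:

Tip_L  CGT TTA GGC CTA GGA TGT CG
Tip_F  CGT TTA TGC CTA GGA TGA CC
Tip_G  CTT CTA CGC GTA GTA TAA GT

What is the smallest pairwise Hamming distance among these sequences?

3

Pairwise Hamming distances:
  Tip_L vs Tip_F: 3
  Tip_L vs Tip_G: 9
  Tip_F vs Tip_G: 8
The smallest is 3, between Tip_L and Tip_F.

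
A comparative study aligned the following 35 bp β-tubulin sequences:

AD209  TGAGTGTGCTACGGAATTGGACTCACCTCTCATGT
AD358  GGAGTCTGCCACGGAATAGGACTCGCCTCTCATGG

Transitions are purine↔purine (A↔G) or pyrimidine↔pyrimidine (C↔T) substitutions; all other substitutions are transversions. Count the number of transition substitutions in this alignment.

The sequences differ at positions 1 (T/G, transversion), 6 (G/C, transversion), 10 (T/C, transition), 18 (T/A, transversion), 25 (A/G, transition), 35 (T/G, transversion).
Of the 6 differences, 2 transitions and 4 transversions, so the answer is 2.

2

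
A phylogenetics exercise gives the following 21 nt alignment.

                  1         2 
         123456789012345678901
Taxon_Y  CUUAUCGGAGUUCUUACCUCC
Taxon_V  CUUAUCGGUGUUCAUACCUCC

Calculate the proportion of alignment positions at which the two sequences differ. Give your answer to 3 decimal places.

Differing sites — 9:A/U; 14:U/A.
There are 2 differences over 21 sites, so p = 2/21 = 0.095.

0.095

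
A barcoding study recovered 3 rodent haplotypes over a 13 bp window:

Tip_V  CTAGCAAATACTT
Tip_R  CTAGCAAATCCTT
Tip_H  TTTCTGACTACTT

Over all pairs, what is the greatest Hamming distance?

Pairwise Hamming distances:
  Tip_V vs Tip_R: 1
  Tip_V vs Tip_H: 6
  Tip_R vs Tip_H: 7
The largest is 7, between Tip_R and Tip_H.

7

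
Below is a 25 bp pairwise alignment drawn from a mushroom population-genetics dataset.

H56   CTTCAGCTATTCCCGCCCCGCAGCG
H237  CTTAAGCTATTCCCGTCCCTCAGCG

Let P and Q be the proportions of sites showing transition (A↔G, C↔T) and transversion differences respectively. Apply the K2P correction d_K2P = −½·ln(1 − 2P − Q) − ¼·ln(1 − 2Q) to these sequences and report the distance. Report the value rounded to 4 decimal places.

Differing sites — 4:C/A (Tv); 16:C/T (Ti); 20:G/T (Tv).
Of the 3 differences, 1 transition and 2 transversions over 25 sites: P = 1/25 = 0.040000, Q = 2/25 = 0.080000.
d = −0.5·ln(0.840000) − 0.25·ln(0.840000) = −0.5·(-0.174353) − 0.25·(-0.174353) = 0.1308.

0.1308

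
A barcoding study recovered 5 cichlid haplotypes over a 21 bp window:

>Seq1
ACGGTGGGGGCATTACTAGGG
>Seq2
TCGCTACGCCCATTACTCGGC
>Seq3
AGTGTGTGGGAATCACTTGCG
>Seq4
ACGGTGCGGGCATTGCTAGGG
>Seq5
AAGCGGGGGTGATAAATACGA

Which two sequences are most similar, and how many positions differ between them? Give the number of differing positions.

2

Pairwise Hamming distances:
  Seq1 vs Seq2: 8
  Seq1 vs Seq3: 7
  Seq1 vs Seq4: 2
  Seq1 vs Seq5: 9
  Seq2 vs Seq3: 13
  Seq2 vs Seq4: 8
  Seq2 vs Seq5: 13
  Seq3 vs Seq4: 8
  Seq3 vs Seq5: 13
  Seq4 vs Seq5: 11
The smallest is 2, between Seq1 and Seq4.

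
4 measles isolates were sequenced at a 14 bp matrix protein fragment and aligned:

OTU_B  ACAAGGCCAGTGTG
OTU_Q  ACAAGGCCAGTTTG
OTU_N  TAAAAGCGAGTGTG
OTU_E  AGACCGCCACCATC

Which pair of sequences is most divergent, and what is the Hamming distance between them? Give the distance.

9

Pairwise Hamming distances:
  OTU_B vs OTU_Q: 1
  OTU_B vs OTU_N: 4
  OTU_B vs OTU_E: 7
  OTU_Q vs OTU_N: 5
  OTU_Q vs OTU_E: 7
  OTU_N vs OTU_E: 9
The largest is 9, between OTU_N and OTU_E.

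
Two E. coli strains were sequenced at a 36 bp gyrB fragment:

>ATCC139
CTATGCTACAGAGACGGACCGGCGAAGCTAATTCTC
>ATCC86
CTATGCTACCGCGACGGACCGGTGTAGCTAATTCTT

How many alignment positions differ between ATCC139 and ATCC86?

The sequences differ at positions 10 (A/C), 12 (A/C), 23 (C/T), 25 (A/T), 36 (C/T).
That gives 5 mismatches out of 36 aligned sites, so the Hamming distance is 5.

5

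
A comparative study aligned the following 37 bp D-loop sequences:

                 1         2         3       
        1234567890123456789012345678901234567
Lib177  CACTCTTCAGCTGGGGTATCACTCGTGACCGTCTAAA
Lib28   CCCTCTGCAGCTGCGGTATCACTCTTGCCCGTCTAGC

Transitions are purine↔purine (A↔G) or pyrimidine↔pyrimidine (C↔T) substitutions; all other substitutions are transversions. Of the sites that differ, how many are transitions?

1

Mismatches occur at site 2 (A→C, transversion), site 7 (T→G, transversion), site 14 (G→C, transversion), site 25 (G→T, transversion), site 28 (A→C, transversion), site 36 (A→G, transition), site 37 (A→C, transversion).
Of the 7 differences, 1 transition and 6 transversions, so the answer is 1.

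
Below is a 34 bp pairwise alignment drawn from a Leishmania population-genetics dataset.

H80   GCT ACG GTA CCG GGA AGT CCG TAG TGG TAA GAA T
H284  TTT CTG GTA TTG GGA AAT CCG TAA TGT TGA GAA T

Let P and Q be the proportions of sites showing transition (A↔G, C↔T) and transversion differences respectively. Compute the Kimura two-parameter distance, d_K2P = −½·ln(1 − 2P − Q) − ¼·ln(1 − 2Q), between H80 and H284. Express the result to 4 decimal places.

0.3951

Mismatches occur at site 1 (G→T, transversion), site 2 (C→T, transition), site 4 (A→C, transversion), site 5 (C→T, transition), site 10 (C→T, transition), site 11 (C→T, transition), site 17 (G→A, transition), site 24 (G→A, transition), site 27 (G→T, transversion), site 29 (A→G, transition).
Of the 10 differences, 7 transitions and 3 transversions over 34 sites: P = 7/34 = 0.205882, Q = 3/34 = 0.088235.
d = −0.5·ln(0.500001) − 0.25·ln(0.823530) = −0.5·(-0.693145) − 0.25·(-0.194155) = 0.3951.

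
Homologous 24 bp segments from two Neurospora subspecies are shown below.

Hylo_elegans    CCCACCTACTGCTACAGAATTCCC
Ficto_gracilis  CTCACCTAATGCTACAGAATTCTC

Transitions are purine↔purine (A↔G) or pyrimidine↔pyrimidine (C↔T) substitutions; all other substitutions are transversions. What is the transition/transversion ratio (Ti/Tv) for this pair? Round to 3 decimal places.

Differing sites — 2:C/T (Ti); 9:C/A (Tv); 23:C/T (Ti).
Of the 3 differences, 2 transitions and 1 transversion, so Ti/Tv = 2/1 = 2.000.

2.000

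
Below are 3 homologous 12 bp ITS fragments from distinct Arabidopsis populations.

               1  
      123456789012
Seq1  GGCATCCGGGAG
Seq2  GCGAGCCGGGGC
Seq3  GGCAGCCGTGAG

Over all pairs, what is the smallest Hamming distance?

2

Pairwise Hamming distances:
  Seq1 vs Seq2: 5
  Seq1 vs Seq3: 2
  Seq2 vs Seq3: 5
The smallest is 2, between Seq1 and Seq3.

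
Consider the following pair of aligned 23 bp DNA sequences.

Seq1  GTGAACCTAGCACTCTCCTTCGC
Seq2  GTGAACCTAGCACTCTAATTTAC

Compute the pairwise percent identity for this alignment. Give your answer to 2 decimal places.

Mismatches occur at site 17 (C↔A), site 18 (C↔A), site 21 (C↔T), site 22 (G↔A).
19 of the 23 sites match, so the percent identity is 19/23 × 100 = 82.61%.

82.61%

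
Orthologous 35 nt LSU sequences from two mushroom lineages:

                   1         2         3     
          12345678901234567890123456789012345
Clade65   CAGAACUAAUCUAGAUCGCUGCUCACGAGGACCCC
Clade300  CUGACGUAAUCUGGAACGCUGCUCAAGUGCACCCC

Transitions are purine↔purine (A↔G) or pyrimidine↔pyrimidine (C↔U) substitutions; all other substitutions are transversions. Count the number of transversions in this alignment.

7

Mismatches occur at site 2 (A/U, transversion), site 5 (A/C, transversion), site 6 (C/G, transversion), site 13 (A/G, transition), site 16 (U/A, transversion), site 26 (C/A, transversion), site 28 (A/U, transversion), site 30 (G/C, transversion).
Of the 8 differences, 1 transition and 7 transversions, so the answer is 7.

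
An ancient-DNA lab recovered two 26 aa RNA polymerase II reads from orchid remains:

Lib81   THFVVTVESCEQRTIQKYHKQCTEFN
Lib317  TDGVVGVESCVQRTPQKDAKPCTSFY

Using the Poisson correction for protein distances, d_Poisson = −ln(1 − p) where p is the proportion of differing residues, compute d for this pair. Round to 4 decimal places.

Mismatches occur at site 2 (H/D), site 3 (F/G), site 6 (T/G), site 11 (E/V), site 15 (I/P), site 18 (Y/D), site 19 (H/A), site 21 (Q/P), site 24 (E/S), site 26 (N/Y).
p = 10/26 = 0.384615.
d = −ln(1 − 0.384615) = −ln(0.615385) = 0.4855.

0.4855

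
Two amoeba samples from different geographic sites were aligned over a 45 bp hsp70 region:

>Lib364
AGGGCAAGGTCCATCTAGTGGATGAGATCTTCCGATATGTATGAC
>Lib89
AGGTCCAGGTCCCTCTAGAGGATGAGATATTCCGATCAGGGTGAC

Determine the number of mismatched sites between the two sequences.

Differing sites — 4:G/T; 6:A/C; 13:A/C; 19:T/A; 29:C/A; 37:A/C; 38:T/A; 40:T/G; 41:A/G.
That gives 9 mismatches out of 45 aligned sites, so the Hamming distance is 9.

9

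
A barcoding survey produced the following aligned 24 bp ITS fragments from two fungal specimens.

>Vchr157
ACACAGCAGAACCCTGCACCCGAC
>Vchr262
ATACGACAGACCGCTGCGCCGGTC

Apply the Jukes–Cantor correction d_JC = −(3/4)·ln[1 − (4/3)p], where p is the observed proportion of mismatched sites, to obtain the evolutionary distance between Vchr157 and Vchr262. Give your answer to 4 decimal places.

0.4408

Differing sites — 2:C/T; 5:A/G; 6:G/A; 11:A/C; 13:C/G; 18:A/G; 21:C/G; 23:A/T.
p = 8/24 = 0.333333.
d = −0.75 · ln(1 − (4/3)·0.333333) = −0.75 · ln(0.555556) = −0.75 · (-0.587786) = 0.4408.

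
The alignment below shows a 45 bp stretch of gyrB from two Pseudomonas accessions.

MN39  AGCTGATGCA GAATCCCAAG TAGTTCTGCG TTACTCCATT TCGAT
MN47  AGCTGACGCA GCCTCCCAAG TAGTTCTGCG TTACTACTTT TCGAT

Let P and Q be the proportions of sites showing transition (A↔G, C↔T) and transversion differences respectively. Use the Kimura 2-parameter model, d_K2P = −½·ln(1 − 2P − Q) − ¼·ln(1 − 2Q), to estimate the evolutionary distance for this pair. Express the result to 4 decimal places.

Mismatches occur at site 7 (T/C, transition), site 12 (A/C, transversion), site 13 (A/C, transversion), site 36 (C/A, transversion), site 38 (A/T, transversion).
Of the 5 differences, 1 transition and 4 transversions over 45 sites: P = 1/45 = 0.022222, Q = 4/45 = 0.088889.
d = −0.5·ln(0.866667) − 0.25·ln(0.822222) = −0.5·(-0.143100) − 0.25·(-0.195745) = 0.1205.

0.1205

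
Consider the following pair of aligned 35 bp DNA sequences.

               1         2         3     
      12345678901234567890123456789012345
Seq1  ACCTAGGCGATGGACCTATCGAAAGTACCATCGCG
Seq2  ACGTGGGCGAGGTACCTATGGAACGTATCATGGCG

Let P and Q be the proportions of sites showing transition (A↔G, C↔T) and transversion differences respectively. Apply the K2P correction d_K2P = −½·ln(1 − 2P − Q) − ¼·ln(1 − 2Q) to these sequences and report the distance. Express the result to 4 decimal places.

0.2732

Differing sites — 3:C/G (Tv); 5:A/G (Ti); 11:T/G (Tv); 13:G/T (Tv); 20:C/G (Tv); 24:A/C (Tv); 28:C/T (Ti); 32:C/G (Tv).
Of the 8 differences, 2 transitions and 6 transversions over 35 sites: P = 2/35 = 0.057143, Q = 6/35 = 0.171429.
d = −0.5·ln(0.714285) − 0.25·ln(0.657142) = −0.5·(-0.336473) − 0.25·(-0.419855) = 0.2732.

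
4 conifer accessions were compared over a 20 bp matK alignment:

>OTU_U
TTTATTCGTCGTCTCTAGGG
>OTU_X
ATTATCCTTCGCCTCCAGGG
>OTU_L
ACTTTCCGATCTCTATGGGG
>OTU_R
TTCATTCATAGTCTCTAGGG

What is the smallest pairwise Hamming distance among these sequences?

Pairwise Hamming distances:
  OTU_U vs OTU_X: 5
  OTU_U vs OTU_L: 9
  OTU_U vs OTU_R: 3
  OTU_X vs OTU_L: 10
  OTU_X vs OTU_R: 7
  OTU_L vs OTU_R: 11
The smallest is 3, between OTU_U and OTU_R.

3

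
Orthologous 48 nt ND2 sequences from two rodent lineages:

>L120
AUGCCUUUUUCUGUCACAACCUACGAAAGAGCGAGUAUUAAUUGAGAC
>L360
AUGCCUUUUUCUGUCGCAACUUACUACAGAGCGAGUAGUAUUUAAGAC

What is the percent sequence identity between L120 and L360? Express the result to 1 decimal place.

The sequences differ at positions 16 (A/G), 21 (C/U), 25 (G/U), 27 (A/C), 38 (U/G), 41 (A/U), 44 (G/A).
41 of the 48 sites match, so the percent identity is 41/48 × 100 = 85.4%.

85.4%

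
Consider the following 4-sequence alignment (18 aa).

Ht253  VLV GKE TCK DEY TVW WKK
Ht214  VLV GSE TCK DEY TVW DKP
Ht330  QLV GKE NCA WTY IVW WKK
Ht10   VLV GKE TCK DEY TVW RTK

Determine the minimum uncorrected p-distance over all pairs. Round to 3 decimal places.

Pairwise Hamming distances:
  Ht253 vs Ht214: 3
  Ht253 vs Ht330: 6
  Ht253 vs Ht10: 2
  Ht214 vs Ht330: 9
  Ht214 vs Ht10: 4
  Ht330 vs Ht10: 8
The smallest is 2 mismatches, between Ht253 and Ht10; p = 2/18 = 0.111.

0.111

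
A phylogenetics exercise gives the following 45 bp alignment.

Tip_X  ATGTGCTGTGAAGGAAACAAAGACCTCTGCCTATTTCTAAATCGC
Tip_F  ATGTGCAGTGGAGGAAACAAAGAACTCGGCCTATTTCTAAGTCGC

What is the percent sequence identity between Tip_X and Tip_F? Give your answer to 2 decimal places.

Mismatches occur at site 7 (T/A), site 11 (A/G), site 24 (C/A), site 28 (T/G), site 41 (A/G).
40 of the 45 sites match, so the percent identity is 40/45 × 100 = 88.89%.

88.89%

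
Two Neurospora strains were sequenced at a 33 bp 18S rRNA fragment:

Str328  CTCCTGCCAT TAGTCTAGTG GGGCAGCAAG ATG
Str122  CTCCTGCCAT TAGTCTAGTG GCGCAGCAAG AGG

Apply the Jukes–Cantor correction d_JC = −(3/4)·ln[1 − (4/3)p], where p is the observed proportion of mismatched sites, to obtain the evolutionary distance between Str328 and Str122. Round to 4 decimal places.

The sequences differ at positions 22 (G/C), 32 (T/G).
p = 2/33 = 0.060606.
d = −0.75 · ln(1 − (4/3)·0.060606) = −0.75 · ln(0.919192) = −0.75 · (-0.084260) = 0.0632.

0.0632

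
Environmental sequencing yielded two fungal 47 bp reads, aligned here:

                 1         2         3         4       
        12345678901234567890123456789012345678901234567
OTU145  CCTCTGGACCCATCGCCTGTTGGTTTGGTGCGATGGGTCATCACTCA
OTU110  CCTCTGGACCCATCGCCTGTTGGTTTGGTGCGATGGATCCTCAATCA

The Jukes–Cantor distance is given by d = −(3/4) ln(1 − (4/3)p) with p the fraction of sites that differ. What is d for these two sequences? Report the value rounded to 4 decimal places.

The sequences differ at positions 37 (G/A), 40 (A/C), 44 (C/A).
p = 3/47 = 0.063830.
d = −0.75 · ln(1 − (4/3)·0.063830) = −0.75 · ln(0.914893) = −0.75 · (-0.088948) = 0.0667.

0.0667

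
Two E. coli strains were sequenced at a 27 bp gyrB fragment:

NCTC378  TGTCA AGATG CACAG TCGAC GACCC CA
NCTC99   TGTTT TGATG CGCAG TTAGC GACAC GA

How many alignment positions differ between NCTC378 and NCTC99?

Differing sites — 4:C/T; 5:A/T; 6:A/T; 12:A/G; 17:C/T; 18:G/A; 19:A/G; 24:C/A; 26:C/G.
That gives 9 mismatches out of 27 aligned sites, so the Hamming distance is 9.

9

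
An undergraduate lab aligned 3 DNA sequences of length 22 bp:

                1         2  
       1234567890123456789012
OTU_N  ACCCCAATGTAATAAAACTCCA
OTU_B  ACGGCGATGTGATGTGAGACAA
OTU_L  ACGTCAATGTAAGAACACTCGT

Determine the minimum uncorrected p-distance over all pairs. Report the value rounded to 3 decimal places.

0.273

Pairwise Hamming distances:
  OTU_N vs OTU_B: 10
  OTU_N vs OTU_L: 6
  OTU_B vs OTU_L: 11
The smallest is 6 mismatches, between OTU_N and OTU_L; p = 6/22 = 0.273.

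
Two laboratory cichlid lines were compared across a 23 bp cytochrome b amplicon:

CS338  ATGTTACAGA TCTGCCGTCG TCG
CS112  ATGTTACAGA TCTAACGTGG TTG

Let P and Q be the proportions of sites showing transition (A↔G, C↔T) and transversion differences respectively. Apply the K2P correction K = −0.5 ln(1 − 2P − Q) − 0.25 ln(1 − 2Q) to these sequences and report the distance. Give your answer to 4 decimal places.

Mismatches occur at site 14 (G/A, transition), site 15 (C/A, transversion), site 19 (C/G, transversion), site 22 (C/T, transition).
Of the 4 differences, 2 transitions and 2 transversions over 23 sites: P = 2/23 = 0.086957, Q = 2/23 = 0.086957.
d = −0.5·ln(0.739129) − 0.25·ln(0.826086) = −0.5·(-0.302283) − 0.25·(-0.191056) = 0.1989.

0.1989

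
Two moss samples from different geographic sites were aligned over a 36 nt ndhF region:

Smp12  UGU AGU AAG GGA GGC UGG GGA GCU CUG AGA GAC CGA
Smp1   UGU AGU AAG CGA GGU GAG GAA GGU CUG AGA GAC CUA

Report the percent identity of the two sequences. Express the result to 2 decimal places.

Differing sites — 10:G/C; 15:C/U; 16:U/G; 17:G/A; 20:G/A; 23:C/G; 35:G/U.
29 of the 36 sites match, so the percent identity is 29/36 × 100 = 80.56%.

80.56%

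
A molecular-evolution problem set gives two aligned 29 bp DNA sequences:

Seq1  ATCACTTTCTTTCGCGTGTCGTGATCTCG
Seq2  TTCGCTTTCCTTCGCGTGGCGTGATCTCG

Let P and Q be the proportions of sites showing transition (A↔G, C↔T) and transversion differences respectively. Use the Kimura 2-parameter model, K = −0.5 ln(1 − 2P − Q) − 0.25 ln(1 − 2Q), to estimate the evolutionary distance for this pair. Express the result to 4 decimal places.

0.1530

Mismatches occur at site 1 (A/T, transversion), site 4 (A/G, transition), site 10 (T/C, transition), site 19 (T/G, transversion).
Of the 4 differences, 2 transitions and 2 transversions over 29 sites: P = 2/29 = 0.068966, Q = 2/29 = 0.068966.
d = −0.5·ln(0.793102) − 0.25·ln(0.862068) = −0.5·(-0.231803) − 0.25·(-0.148421) = 0.1530.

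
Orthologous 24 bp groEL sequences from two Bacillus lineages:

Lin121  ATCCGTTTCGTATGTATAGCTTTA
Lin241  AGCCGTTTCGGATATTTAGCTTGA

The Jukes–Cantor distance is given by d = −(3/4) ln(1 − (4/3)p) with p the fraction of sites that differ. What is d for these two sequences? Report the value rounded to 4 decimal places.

Differing sites — 2:T/G; 11:T/G; 14:G/A; 16:A/T; 23:T/G.
p = 5/24 = 0.208333.
d = −0.75 · ln(1 − (4/3)·0.208333) = −0.75 · ln(0.722223) = −0.75 · (-0.325421) = 0.2441.

0.2441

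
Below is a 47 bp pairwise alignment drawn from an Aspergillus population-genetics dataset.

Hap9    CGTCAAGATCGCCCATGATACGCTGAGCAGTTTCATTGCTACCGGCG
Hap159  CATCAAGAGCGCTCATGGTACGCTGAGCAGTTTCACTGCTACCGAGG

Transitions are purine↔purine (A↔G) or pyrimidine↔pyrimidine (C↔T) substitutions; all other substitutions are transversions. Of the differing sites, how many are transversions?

2

Differing sites — 2:G/A (Ti); 9:T/G (Tv); 13:C/T (Ti); 18:A/G (Ti); 36:T/C (Ti); 45:G/A (Ti); 46:C/G (Tv).
Of the 7 differences, 5 transitions and 2 transversions, so the answer is 2.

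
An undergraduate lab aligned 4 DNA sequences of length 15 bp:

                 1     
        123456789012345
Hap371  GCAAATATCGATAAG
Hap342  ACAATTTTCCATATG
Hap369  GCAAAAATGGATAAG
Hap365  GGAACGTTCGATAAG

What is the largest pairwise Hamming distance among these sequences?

Pairwise Hamming distances:
  Hap371 vs Hap342: 5
  Hap371 vs Hap369: 2
  Hap371 vs Hap365: 4
  Hap342 vs Hap369: 7
  Hap342 vs Hap365: 6
  Hap369 vs Hap365: 5
The largest is 7, between Hap342 and Hap369.

7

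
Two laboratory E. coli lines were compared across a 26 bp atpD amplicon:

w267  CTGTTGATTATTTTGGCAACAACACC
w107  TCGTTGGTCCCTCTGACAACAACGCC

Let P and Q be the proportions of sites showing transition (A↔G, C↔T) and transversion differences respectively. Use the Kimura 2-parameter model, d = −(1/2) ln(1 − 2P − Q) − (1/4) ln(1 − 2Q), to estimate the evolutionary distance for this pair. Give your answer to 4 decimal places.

0.5504

Differing sites — 1:C/T (Ti); 2:T/C (Ti); 7:A/G (Ti); 9:T/C (Ti); 10:A/C (Tv); 11:T/C (Ti); 13:T/C (Ti); 16:G/A (Ti); 24:A/G (Ti).
Of the 9 differences, 8 transitions and 1 transversion over 26 sites: P = 8/26 = 0.307692, Q = 1/26 = 0.038462.
d = −0.5·ln(0.346154) − 0.25·ln(0.923076) = −0.5·(-1.060872) − 0.25·(-0.080044) = 0.5504.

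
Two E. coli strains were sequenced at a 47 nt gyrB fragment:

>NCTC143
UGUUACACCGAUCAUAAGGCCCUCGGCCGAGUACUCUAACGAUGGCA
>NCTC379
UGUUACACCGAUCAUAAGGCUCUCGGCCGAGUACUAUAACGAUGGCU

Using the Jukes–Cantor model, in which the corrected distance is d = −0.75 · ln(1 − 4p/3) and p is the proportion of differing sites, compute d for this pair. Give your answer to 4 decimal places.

0.0667

Mismatches occur at site 21 (C→U), site 36 (C→A), site 47 (A→U).
p = 3/47 = 0.063830.
d = −0.75 · ln(1 − (4/3)·0.063830) = −0.75 · ln(0.914893) = −0.75 · (-0.088948) = 0.0667.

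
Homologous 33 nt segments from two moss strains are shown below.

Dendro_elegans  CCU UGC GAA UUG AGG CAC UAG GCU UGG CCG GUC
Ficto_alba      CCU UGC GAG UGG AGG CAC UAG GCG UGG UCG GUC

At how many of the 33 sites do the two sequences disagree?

Mismatches occur at site 9 (A↔G), site 11 (U↔G), site 24 (U↔G), site 28 (C↔U).
That gives 4 mismatches out of 33 aligned sites, so the Hamming distance is 4.

4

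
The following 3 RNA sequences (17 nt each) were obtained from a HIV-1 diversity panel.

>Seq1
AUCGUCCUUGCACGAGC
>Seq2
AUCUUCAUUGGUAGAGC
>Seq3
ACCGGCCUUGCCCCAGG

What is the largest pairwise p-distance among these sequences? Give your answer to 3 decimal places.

0.529

Pairwise Hamming distances:
  Seq1 vs Seq2: 5
  Seq1 vs Seq3: 5
  Seq2 vs Seq3: 9
The largest is 9 mismatches, between Seq2 and Seq3; p = 9/17 = 0.529.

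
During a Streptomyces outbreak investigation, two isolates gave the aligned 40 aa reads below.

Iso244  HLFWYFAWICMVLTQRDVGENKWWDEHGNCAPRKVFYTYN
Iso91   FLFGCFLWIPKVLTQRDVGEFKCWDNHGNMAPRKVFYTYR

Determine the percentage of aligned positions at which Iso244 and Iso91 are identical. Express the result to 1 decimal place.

The sequences differ at positions 1 (H/F), 4 (W/G), 5 (Y/C), 7 (A/L), 10 (C/P), 11 (M/K), 21 (N/F), 23 (W/C), 26 (E/N), 30 (C/M), 40 (N/R).
29 of the 40 sites match, so the percent identity is 29/40 × 100 = 72.5%.

72.5%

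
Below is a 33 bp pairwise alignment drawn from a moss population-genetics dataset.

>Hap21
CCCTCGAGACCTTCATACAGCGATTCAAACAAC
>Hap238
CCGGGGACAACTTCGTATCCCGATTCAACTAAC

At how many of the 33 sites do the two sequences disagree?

11

The sequences differ at positions 3 (C/G), 4 (T/G), 5 (C/G), 8 (G/C), 10 (C/A), 15 (A/G), 18 (C/T), 19 (A/C), 20 (G/C), 29 (A/C), 30 (C/T).
That gives 11 mismatches out of 33 aligned sites, so the Hamming distance is 11.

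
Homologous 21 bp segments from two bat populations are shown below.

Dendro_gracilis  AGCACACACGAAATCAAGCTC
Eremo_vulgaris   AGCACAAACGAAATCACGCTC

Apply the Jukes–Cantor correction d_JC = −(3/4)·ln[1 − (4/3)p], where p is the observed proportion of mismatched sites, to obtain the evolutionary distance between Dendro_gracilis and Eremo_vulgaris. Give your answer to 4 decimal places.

Differing sites — 7:C/A; 17:A/C.
p = 2/21 = 0.095238.
d = −0.75 · ln(1 − (4/3)·0.095238) = −0.75 · ln(0.873016) = −0.75 · (-0.135801) = 0.1019.

0.1019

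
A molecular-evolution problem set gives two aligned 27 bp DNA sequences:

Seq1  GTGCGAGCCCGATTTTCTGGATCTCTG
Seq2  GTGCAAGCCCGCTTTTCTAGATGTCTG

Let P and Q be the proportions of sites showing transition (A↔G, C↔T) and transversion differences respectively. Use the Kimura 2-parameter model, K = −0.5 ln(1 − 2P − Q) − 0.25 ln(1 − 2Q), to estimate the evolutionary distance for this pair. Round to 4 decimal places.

0.1657

Differing sites — 5:G/A (Ti); 12:A/C (Tv); 19:G/A (Ti); 23:C/G (Tv).
Of the 4 differences, 2 transitions and 2 transversions over 27 sites: P = 2/27 = 0.074074, Q = 2/27 = 0.074074.
d = −0.5·ln(0.777778) − 0.25·ln(0.851852) = −0.5·(-0.251314) − 0.25·(-0.160342) = 0.1657.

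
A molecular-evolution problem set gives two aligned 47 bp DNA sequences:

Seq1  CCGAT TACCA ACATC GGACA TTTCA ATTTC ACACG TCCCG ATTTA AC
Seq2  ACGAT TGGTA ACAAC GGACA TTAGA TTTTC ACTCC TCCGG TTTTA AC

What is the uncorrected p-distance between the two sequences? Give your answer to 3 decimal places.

Mismatches occur at site 1 (C↔A), site 7 (A↔G), site 8 (C↔G), site 9 (C↔T), site 14 (T↔A), site 23 (T↔A), site 24 (C↔G), site 26 (A↔T), site 33 (A↔T), site 35 (G↔C), site 39 (C↔G), site 41 (A↔T).
There are 12 differences over 47 sites, so p = 12/47 = 0.255.

0.255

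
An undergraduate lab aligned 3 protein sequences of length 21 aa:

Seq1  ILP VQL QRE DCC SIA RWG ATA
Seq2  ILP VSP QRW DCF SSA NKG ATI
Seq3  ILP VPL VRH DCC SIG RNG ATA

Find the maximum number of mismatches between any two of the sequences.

Pairwise Hamming distances:
  Seq1 vs Seq2: 8
  Seq1 vs Seq3: 5
  Seq2 vs Seq3: 10
The largest is 10, between Seq2 and Seq3.

10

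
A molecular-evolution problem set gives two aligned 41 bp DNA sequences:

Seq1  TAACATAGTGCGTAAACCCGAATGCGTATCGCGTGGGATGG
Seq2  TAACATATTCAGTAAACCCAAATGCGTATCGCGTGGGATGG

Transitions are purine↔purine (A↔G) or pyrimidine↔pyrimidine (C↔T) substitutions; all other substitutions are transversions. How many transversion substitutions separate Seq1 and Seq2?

Mismatches occur at site 8 (G↔T, transversion), site 10 (G↔C, transversion), site 11 (C↔A, transversion), site 20 (G↔A, transition).
Of the 4 differences, 1 transition and 3 transversions, so the answer is 3.

3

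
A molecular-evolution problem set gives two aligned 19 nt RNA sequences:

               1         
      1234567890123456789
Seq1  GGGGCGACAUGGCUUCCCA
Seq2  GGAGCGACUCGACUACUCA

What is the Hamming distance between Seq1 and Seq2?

The sequences differ at positions 3 (G/A), 9 (A/U), 10 (U/C), 12 (G/A), 15 (U/A), 17 (C/U).
That gives 6 mismatches out of 19 aligned sites, so the Hamming distance is 6.

6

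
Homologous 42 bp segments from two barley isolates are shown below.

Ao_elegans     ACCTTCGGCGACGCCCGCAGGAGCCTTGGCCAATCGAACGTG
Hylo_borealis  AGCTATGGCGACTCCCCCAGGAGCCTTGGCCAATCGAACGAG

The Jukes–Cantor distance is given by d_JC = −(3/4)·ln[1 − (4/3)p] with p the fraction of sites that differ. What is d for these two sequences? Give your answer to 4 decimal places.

0.1585

Differing sites — 2:C/G; 5:T/A; 6:C/T; 13:G/T; 17:G/C; 41:T/A.
p = 6/42 = 0.142857.
d = −0.75 · ln(1 − (4/3)·0.142857) = −0.75 · ln(0.809524) = −0.75 · (-0.211309) = 0.1585.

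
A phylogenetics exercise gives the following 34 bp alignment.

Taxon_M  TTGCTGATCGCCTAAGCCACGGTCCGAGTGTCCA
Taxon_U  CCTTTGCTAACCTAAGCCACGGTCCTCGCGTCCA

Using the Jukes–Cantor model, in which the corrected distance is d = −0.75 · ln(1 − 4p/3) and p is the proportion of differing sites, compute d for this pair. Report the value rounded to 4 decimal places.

0.3734

Differing sites — 1:T/C; 2:T/C; 3:G/T; 4:C/T; 7:A/C; 9:C/A; 10:G/A; 26:G/T; 27:A/C; 29:T/C.
p = 10/34 = 0.294118.
d = −0.75 · ln(1 − (4/3)·0.294118) = −0.75 · ln(0.607843) = −0.75 · (-0.497839) = 0.3734.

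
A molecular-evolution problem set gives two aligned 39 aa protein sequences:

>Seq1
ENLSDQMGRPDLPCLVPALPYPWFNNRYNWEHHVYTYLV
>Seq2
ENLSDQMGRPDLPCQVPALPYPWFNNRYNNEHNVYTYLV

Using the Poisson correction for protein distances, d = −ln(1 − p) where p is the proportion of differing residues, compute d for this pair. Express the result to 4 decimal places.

Mismatches occur at site 15 (L→Q), site 30 (W→N), site 33 (H→N).
p = 3/39 = 0.076923.
d = −ln(1 − 0.076923) = −ln(0.923077) = 0.0800.

0.0800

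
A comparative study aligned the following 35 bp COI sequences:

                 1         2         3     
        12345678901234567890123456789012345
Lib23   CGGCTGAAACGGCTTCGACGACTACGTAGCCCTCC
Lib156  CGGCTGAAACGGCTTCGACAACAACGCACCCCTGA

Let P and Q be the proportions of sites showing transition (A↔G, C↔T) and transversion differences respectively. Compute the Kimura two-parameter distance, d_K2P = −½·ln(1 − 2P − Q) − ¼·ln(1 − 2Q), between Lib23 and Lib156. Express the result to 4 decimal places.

The sequences differ at positions 20 (G/A, transition), 23 (T/A, transversion), 27 (T/C, transition), 29 (G/C, transversion), 34 (C/G, transversion), 35 (C/A, transversion).
Of the 6 differences, 2 transitions and 4 transversions over 35 sites: P = 2/35 = 0.057143, Q = 4/35 = 0.114286.
d = −0.5·ln(0.771428) − 0.25·ln(0.771428) = −0.5·(-0.259512) − 0.25·(-0.259512) = 0.1946.

0.1946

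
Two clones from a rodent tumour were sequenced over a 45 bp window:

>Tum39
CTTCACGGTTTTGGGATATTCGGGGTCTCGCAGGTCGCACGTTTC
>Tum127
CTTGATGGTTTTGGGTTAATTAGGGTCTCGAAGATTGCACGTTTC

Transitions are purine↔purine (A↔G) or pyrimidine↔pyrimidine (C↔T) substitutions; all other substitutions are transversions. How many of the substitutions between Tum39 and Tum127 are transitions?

Differing sites — 4:C/G (Tv); 6:C/T (Ti); 16:A/T (Tv); 19:T/A (Tv); 21:C/T (Ti); 22:G/A (Ti); 31:C/A (Tv); 34:G/A (Ti); 36:C/T (Ti).
Of the 9 differences, 5 transitions and 4 transversions, so the answer is 5.

5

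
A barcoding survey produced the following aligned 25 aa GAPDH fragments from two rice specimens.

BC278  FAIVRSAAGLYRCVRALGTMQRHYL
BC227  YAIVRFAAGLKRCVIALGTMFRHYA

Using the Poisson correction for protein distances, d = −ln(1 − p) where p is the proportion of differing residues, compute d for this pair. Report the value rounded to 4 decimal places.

Mismatches occur at site 1 (F/Y), site 6 (S/F), site 11 (Y/K), site 15 (R/I), site 21 (Q/F), site 25 (L/A).
p = 6/25 = 0.240000.
d = −ln(1 − 0.240000) = −ln(0.760000) = 0.2744.

0.2744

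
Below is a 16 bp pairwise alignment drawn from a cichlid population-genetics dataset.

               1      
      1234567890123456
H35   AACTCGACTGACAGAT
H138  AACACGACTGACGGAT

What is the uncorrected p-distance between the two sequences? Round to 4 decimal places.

0.1250

Mismatches occur at site 4 (T/A), site 13 (A/G).
There are 2 differences over 16 sites, so p = 2/16 = 0.1250.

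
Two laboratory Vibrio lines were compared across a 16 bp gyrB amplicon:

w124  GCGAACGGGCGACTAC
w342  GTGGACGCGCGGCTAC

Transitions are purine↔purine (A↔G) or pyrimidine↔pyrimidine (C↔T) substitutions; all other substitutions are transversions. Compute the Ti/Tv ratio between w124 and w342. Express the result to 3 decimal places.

3.000

Differing sites — 2:C/T (Ti); 4:A/G (Ti); 8:G/C (Tv); 12:A/G (Ti).
Of the 4 differences, 3 transitions and 1 transversion, so Ti/Tv = 3/1 = 3.000.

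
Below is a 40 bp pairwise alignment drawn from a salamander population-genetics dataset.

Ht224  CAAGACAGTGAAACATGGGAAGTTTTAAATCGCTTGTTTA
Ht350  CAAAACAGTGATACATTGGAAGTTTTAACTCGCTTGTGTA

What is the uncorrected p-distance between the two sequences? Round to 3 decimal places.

Mismatches occur at site 4 (G/A), site 12 (A/T), site 17 (G/T), site 29 (A/C), site 38 (T/G).
There are 5 differences over 40 sites, so p = 5/40 = 0.125.

0.125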